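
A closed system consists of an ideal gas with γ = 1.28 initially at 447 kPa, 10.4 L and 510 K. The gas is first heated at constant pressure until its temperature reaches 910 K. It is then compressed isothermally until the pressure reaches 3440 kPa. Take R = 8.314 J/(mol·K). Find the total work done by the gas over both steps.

-13300 J

n = P₁V₁/(RT₁) = 447×10.4/(8.314×510) = 1.10 mol.
Step 1 — Isobaric: P stays 447 kPa; V/T = const ⇒ T₂ = 910 K, V₂ = 18.6 L.
W = PΔV = 447×(18.6−10.4) kPa·L = 3650 J.
ΔU = nCvΔT = 1.10×29.7×(910−510) = 13000 J.
Q = ΔU + W = nCpΔT = 16700 J.
State after step 1: P = 447 kPa, V = 18.6 L, T = 910 K.
Step 2 — Isothermal: T stays 910 K; PV = const ⇒ V₂ = 2.41 L, P₂ = 3440 kPa.
ΔU = 0 (ideal gas, T constant).
W = nRT ln(V₂/V₁) = 1.10×8.314×910×ln(0.130) = -16900 J.
Q = ΔU + W = -16900 J.
Net over both steps: W = -13300 J, Q = -259 J, ΔU = 13000 J.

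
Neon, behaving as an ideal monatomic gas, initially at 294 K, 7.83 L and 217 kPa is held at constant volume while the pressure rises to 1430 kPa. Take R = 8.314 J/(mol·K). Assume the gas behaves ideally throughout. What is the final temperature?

Isochoric: V stays 7.83 L; P/T = const ⇒ T₂ = 1940 K, P₂ = 1430 kPa.

1940 K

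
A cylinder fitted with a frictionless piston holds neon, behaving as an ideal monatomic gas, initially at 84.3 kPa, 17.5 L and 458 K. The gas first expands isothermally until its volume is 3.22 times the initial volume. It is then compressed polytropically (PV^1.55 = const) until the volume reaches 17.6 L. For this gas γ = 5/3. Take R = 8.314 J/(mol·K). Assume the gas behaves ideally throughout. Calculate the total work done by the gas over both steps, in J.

-680 J

n = P₁V₁/(RT₁) = 84.3×17.5/(8.314×458) = 0.387 mol.
Step 1 — Isothermal: T stays 458 K; PV = const ⇒ V₂ = 56.4 L, P₂ = 26.2 kPa.
ΔU = 0 (ideal gas, T constant).
W = nRT ln(V₂/V₁) = 0.387×8.314×458×ln(3.22) = 1730 J.
Q = ΔU + W = 1730 J.
State after step 1: P = 26.2 kPa, V = 56.4 L, T = 458 K.
Step 2 — Polytropic n=1.55: T₂ = T₁(V₁/V₂)^(n−1) = 458×(3.20)^0.55 = 869 K; P₂ = P₁(V₁/V₂)^n = 159 kPa.
W = (P₁V₁−P₂V₂)/(n−1) = (26.2×56.4−159×17.6)/0.55 = -2400 J.
ΔU = nCvΔT = 0.387×12.5×(869−458) = 1980 J.
Q = ΔU + W = -421 J.
Net over both steps: W = -680 J, Q = 1300 J, ΔU = 1980 J.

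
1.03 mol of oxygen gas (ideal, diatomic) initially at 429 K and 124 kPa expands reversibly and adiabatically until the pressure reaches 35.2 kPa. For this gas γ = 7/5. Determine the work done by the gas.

V₁ = nRT₁/P₁ = 1.03×8.314×429/124 = 29.6 L.
Adiabatic: T₂/T₁ = (P₂/P₁)^((γ−1)/γ) ⇒ T₂ = 429×(0.284)^0.286 = 299 K; V₂ = 72.8 L.
ΔU = nCvΔT = 1.03×20.8×(299−429) = -2780 J.
Q = 0 for an adiabatic process, so W = −ΔU = 2780 J.

2780 J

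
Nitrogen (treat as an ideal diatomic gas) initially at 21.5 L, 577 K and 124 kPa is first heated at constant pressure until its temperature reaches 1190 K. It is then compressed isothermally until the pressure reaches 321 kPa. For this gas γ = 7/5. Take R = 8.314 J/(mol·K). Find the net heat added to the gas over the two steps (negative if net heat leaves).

n = P₁V₁/(RT₁) = 124×21.5/(8.314×577) = 0.556 mol.
Step 1 — Isobaric: P stays 124 kPa; V/T = const ⇒ T₂ = 1190 K, V₂ = 44.3 L.
W = PΔV = 124×(44.3−21.5) kPa·L = 2830 J.
ΔU = nCvΔT = 0.556×20.8×(1190−577) = 7080 J.
Q = ΔU + W = nCpΔT = 9910 J.
State after step 1: P = 124 kPa, V = 44.3 L, T = 1190 K.
Step 2 — Isothermal: T stays 1190 K; PV = const ⇒ V₂ = 17.1 L, P₂ = 321 kPa.
ΔU = 0 (ideal gas, T constant).
W = nRT ln(V₂/V₁) = 0.556×8.314×1190×ln(0.386) = -5230 J.
Q = ΔU + W = -5230 J.
Net over both steps: W = -2400 J, Q = 4680 J, ΔU = 7080 J.

4680 J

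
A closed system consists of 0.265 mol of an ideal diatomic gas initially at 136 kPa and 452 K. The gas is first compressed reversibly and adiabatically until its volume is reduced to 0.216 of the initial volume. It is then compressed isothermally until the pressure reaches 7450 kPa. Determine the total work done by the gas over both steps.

V₁ = nRT₁/P₁ = 0.265×8.314×452/136 = 7.32 L.
Step 1 — Adiabatic: TV^(γ−1) = const ⇒ T₂ = 452×(4.63)^0.400 = 834 K; PV^γ = const ⇒ P₂ = 1160 kPa.
ΔU = nCvΔT = 0.265×20.8×(834−452) = 2110 J.
Q = 0 for an adiabatic process, so W = −ΔU = -2110 J.
State after step 1: P = 1160 kPa, V = 1.58 L, T = 834 K.
Step 2 — Isothermal: T stays 834 K; PV = const ⇒ V₂ = 0.247 L, P₂ = 7450 kPa.
ΔU = 0 (ideal gas, T constant).
W = nRT ln(V₂/V₁) = 0.265×8.314×834×ln(0.156) = -3420 J.
Q = ΔU + W = -3420 J.
Net over both steps: W = -5520 J, Q = -3420 J, ΔU = 2110 J.

-5520 J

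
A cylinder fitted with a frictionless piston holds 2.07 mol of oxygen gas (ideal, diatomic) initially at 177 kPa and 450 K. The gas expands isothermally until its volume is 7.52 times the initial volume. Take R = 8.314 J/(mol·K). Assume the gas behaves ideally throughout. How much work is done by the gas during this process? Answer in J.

V₁ = nRT₁/P₁ = 2.07×8.314×450/177 = 43.8 L.
Isothermal: T stays 450 K; PV = const ⇒ V₂ = 329 L, P₂ = 23.5 kPa.
W = nRT ln(V₂/V₁) = 2.07×8.314×450×ln(7.52) = 15600 J.

15600 J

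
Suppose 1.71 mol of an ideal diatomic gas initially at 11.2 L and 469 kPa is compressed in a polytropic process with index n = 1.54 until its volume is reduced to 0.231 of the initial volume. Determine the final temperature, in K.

815 K

T₁ = P₁V₁/(nR) = 469×11.2/(1.71×8.314) = 369 K.
Polytropic n=1.54: T₂ = T₁(V₁/V₂)^(n−1) = 369×(4.33)^0.54 = 815 K; P₂ = P₁(V₁/V₂)^n = 4480 kPa.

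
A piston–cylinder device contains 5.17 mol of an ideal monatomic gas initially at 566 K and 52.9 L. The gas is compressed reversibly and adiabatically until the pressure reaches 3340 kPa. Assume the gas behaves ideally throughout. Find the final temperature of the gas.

1250 K

P₁ = nRT₁/V₁ = 5.17×8.314×566/52.9 = 460 kPa.
Adiabatic: T₂/T₁ = (P₂/P₁)^((γ−1)/γ) ⇒ T₂ = 566×(7.26)^0.400 = 1250 K; V₂ = 16.1 L.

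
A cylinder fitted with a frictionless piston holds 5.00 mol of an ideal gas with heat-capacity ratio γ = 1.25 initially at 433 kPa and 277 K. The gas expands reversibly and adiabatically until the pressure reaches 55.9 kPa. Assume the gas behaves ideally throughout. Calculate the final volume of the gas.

137 L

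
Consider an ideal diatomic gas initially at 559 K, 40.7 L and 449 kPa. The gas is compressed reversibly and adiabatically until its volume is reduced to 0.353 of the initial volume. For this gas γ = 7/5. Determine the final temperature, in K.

848 K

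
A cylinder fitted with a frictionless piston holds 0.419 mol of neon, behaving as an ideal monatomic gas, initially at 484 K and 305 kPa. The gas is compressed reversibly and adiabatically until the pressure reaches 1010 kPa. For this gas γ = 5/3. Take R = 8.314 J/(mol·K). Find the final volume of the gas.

V₁ = nRT₁/P₁ = 0.419×8.314×484/305 = 5.53 L.
Adiabatic: T₂/T₁ = (P₂/P₁)^((γ−1)/γ) ⇒ T₂ = 484×(3.31)^0.400 = 781 K; V₂ = 2.69 L.

2.69 L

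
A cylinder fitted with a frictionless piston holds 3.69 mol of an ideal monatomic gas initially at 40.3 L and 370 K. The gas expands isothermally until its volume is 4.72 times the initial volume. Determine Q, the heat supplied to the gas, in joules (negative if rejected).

17600 J

P₁ = nRT₁/V₁ = 3.69×8.314×370/40.3 = 282 kPa.
Isothermal: T stays 370 K; PV = const ⇒ V₂ = 190 L, P₂ = 59.7 kPa.
ΔU = 0 (ideal gas, T constant).
W = nRT ln(V₂/V₁) = 3.69×8.314×370×ln(4.72) = 17600 J.
Q = ΔU + W = 17600 J.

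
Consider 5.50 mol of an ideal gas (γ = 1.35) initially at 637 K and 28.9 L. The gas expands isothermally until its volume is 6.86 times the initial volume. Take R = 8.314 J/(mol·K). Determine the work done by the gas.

P₁ = nRT₁/V₁ = 5.50×8.314×637/28.9 = 1010 kPa.
Isothermal: T stays 637 K; PV = const ⇒ V₂ = 198 L, P₂ = 147 kPa.
W = nRT ln(V₂/V₁) = 5.50×8.314×637×ln(6.86) = 56100 J.

56100 J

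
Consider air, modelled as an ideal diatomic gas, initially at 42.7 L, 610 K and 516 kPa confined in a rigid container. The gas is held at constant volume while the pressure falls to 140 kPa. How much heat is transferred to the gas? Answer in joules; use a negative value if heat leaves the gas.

-40100 J

n = P₁V₁/(RT₁) = 516×42.7/(8.314×610) = 4.34 mol.
Isochoric: V stays 42.7 L; P/T = const ⇒ T₂ = 166 K, P₂ = 140 kPa.
W = 0 (no volume change).
ΔU = nCvΔT = 4.34×20.8×(166−610) = -40100 J.
Q = ΔU = -40100 J.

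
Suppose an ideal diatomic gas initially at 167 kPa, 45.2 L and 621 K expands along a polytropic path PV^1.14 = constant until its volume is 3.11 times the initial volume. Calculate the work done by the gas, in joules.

7920 J

n = P₁V₁/(RT₁) = 167×45.2/(8.314×621) = 1.46 mol.
Polytropic n=1.14: T₂ = T₁(V₁/V₂)^(n−1) = 621×(0.322)^0.14 = 530 K; P₂ = P₁(V₁/V₂)^n = 45.8 kPa.
W = (P₁V₁−P₂V₂)/(n−1) = (167×45.2−45.8×141)/0.14 = 7920 J.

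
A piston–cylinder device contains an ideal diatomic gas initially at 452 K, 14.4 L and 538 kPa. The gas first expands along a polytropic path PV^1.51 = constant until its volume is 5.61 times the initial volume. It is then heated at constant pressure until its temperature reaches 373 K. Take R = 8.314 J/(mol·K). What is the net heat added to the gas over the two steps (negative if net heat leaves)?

8680 J

n = P₁V₁/(RT₁) = 538×14.4/(8.314×452) = 2.06 mol.
Step 1 — Polytropic n=1.51: T₂ = T₁(V₁/V₂)^(n−1) = 452×(0.178)^0.51 = 188 K; P₂ = P₁(V₁/V₂)^n = 39.8 kPa.
W = (P₁V₁−P₂V₂)/(n−1) = (538×14.4−39.8×80.8)/0.51 = 8890 J.
ΔU = nCvΔT = 2.06×20.8×(188−452) = -11300 J.
Q = ΔU + W = -2440 J.
State after step 1: P = 39.8 kPa, V = 80.8 L, T = 188 K.
Step 2 — Isobaric: P stays 39.8 kPa; V/T = const ⇒ T₂ = 373 K, V₂ = 161 L.
W = PΔV = 39.8×(161−80.8) kPa·L = 3180 J.
ΔU = nCvΔT = 2.06×20.8×(373−188) = 7950 J.
Q = ΔU + W = nCpΔT = 11100 J.
Net over both steps: W = 12100 J, Q = 8680 J, ΔU = -3390 J.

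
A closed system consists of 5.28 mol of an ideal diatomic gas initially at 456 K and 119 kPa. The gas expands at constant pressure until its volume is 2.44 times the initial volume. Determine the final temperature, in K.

V₁ = nRT₁/P₁ = 5.28×8.314×456/119 = 168 L.
Isobaric: P stays 119 kPa; V/T = const ⇒ T₂ = 1110 K, V₂ = 410 L.

1110 K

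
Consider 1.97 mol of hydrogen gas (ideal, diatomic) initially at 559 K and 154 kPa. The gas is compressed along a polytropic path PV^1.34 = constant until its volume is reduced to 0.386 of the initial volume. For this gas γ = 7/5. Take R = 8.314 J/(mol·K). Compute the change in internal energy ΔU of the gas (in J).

8750 J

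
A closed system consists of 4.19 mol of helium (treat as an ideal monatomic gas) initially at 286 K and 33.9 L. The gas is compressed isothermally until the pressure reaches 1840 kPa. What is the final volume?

P₁ = nRT₁/V₁ = 4.19×8.314×286/33.9 = 294 kPa.
Isothermal: T stays 286 K; PV = const ⇒ V₂ = 5.41 L, P₂ = 1840 kPa.

5.41 L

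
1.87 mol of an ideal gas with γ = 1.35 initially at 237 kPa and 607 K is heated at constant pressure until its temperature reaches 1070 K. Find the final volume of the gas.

V₁ = nRT₁/P₁ = 1.87×8.314×607/237 = 39.8 L.
Isobaric: P stays 237 kPa; V/T = const ⇒ T₂ = 1070 K, V₂ = 70.2 L.

70.2 L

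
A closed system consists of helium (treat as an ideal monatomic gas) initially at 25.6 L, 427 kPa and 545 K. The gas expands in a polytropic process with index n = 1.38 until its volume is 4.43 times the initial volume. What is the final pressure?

Polytropic n=1.38: T₂ = T₁(V₁/V₂)^(n−1) = 545×(0.226)^0.38 = 310 K; P₂ = P₁(V₁/V₂)^n = 54.8 kPa.

54.8 kPa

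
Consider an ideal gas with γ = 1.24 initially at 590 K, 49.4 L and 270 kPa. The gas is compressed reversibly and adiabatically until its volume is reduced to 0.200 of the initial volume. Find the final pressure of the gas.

Adiabatic: TV^(γ−1) = const ⇒ T₂ = 590×(5.00)^0.240 = 868 K; PV^γ = const ⇒ P₂ = 1990 kPa.

1990 kPa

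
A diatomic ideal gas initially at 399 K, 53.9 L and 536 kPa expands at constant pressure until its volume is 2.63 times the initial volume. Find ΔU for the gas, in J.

118000 J

n = P₁V₁/(RT₁) = 536×53.9/(8.314×399) = 8.71 mol.
Isobaric: P stays 536 kPa; V/T = const ⇒ T₂ = 1050 K, V₂ = 142 L.
For an ideal gas ΔU = nCvΔT with Cv = (5/2)R = 20.8 J/(mol·K).
ΔU = 8.71×20.8×(1050−399) = 118000 J.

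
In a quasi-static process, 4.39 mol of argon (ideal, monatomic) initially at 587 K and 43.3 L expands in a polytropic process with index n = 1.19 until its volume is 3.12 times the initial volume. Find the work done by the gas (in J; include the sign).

21900 J

P₁ = nRT₁/V₁ = 4.39×8.314×587/43.3 = 495 kPa.
Polytropic n=1.19: T₂ = T₁(V₁/V₂)^(n−1) = 587×(0.321)^0.19 = 473 K; P₂ = P₁(V₁/V₂)^n = 128 kPa.
W = (P₁V₁−P₂V₂)/(n−1) = (495×43.3−128×135)/0.19 = 21900 J.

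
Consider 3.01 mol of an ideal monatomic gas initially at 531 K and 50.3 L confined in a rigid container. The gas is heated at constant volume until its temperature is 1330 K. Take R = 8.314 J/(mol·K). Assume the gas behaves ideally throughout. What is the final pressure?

662 kPa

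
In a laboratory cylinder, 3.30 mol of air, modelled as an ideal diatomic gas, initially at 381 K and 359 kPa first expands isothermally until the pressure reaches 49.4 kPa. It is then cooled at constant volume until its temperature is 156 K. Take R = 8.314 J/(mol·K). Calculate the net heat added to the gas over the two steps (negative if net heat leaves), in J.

V₁ = nRT₁/P₁ = 3.30×8.314×381/359 = 29.1 L.
Step 1 — Isothermal: T stays 381 K; PV = const ⇒ V₂ = 212 L, P₂ = 49.4 kPa.
ΔU = 0 (ideal gas, T constant).
W = nRT ln(V₂/V₁) = 3.30×8.314×381×ln(7.27) = 20700 J.
Q = ΔU + W = 20700 J.
State after step 1: P = 49.4 kPa, V = 212 L, T = 381 K.
Step 2 — Isochoric: V stays 212 L; P/T = const ⇒ T₂ = 156 K, P₂ = 20.2 kPa.
W = 0 (no volume change).
ΔU = nCvΔT = 3.30×20.8×(156−381) = -15400 J.
Q = ΔU = -15400 J.
Net over both steps: W = 20700 J, Q = 5300 J, ΔU = -15400 J.

5300 J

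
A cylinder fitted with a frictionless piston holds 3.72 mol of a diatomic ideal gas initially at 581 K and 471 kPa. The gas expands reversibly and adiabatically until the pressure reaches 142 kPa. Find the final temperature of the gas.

412 K

V₁ = nRT₁/P₁ = 3.72×8.314×581/471 = 38.2 L.
Adiabatic: T₂/T₁ = (P₂/P₁)^((γ−1)/γ) ⇒ T₂ = 581×(0.301)^0.286 = 412 K; V₂ = 89.8 L.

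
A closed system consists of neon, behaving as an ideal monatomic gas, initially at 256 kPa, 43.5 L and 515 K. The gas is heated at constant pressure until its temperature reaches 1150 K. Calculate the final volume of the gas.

97.1 L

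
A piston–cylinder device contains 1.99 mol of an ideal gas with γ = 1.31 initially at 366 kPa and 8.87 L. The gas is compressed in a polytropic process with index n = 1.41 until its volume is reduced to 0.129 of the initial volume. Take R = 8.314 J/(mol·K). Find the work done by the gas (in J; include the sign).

-10400 J

T₁ = P₁V₁/(nR) = 366×8.87/(1.99×8.314) = 196 K.
Polytropic n=1.41: T₂ = T₁(V₁/V₂)^(n−1) = 196×(7.75)^0.41 = 454 K; P₂ = P₁(V₁/V₂)^n = 6570 kPa.
W = (P₁V₁−P₂V₂)/(n−1) = (366×8.87−6570×1.14)/0.41 = -10400 J.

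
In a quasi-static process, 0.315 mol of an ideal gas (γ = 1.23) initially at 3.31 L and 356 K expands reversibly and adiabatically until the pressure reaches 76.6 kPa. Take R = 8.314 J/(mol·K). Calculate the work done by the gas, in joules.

876 J

P₁ = nRT₁/V₁ = 0.315×8.314×356/3.31 = 282 kPa.
Adiabatic: T₂/T₁ = (P₂/P₁)^((γ−1)/γ) ⇒ T₂ = 356×(0.272)^0.187 = 279 K; V₂ = 9.54 L.
ΔU = nCvΔT = 0.315×36.1×(279−356) = -876 J.
Q = 0 for an adiabatic process, so W = −ΔU = 876 J.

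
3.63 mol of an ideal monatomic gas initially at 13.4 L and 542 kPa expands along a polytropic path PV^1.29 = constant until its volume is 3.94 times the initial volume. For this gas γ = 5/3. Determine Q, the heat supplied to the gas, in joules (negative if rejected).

4640 J

T₁ = P₁V₁/(nR) = 542×13.4/(3.63×8.314) = 241 K.
Polytropic n=1.29: T₂ = T₁(V₁/V₂)^(n−1) = 241×(0.254)^0.29 = 162 K; P₂ = P₁(V₁/V₂)^n = 92.4 kPa.
W = (P₁V₁−P₂V₂)/(n−1) = (542×13.4−92.4×52.8)/0.29 = 8220 J.
ΔU = nCvΔT = 3.63×12.5×(162−241) = -3570 J.
Q = ΔU + W = 4640 J.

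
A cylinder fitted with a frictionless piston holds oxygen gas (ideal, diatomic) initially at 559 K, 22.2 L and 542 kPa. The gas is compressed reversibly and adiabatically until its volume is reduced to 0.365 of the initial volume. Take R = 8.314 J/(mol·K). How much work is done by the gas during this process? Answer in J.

-14900 J

n = P₁V₁/(RT₁) = 542×22.2/(8.314×559) = 2.59 mol.
Adiabatic: TV^(γ−1) = const ⇒ T₂ = 559×(2.74)^0.400 = 837 K; PV^γ = const ⇒ P₂ = 2220 kPa.
ΔU = nCvΔT = 2.59×20.8×(837−559) = 14900 J.
Q = 0 for an adiabatic process, so W = −ΔU = -14900 J.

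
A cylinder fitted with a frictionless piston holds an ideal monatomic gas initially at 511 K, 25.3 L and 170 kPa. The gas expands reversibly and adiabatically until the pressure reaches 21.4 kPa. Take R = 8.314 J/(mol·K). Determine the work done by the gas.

3640 J

n = P₁V₁/(RT₁) = 170×25.3/(8.314×511) = 1.01 mol.
Adiabatic: T₂/T₁ = (P₂/P₁)^((γ−1)/γ) ⇒ T₂ = 511×(0.126)^0.400 = 223 K; V₂ = 87.7 L.
ΔU = nCvΔT = 1.01×12.5×(223−511) = -3640 J.
Q = 0 for an adiabatic process, so W = −ΔU = 3640 J.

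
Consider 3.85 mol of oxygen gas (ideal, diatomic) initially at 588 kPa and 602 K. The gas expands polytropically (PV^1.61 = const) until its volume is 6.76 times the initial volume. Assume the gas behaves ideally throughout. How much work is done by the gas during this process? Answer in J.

V₁ = nRT₁/P₁ = 3.85×8.314×602/588 = 32.8 L.
Polytropic n=1.61: T₂ = T₁(V₁/V₂)^(n−1) = 602×(0.148)^0.61 = 188 K; P₂ = P₁(V₁/V₂)^n = 27.1 kPa.
W = (P₁V₁−P₂V₂)/(n−1) = (588×32.8−27.1×222)/0.61 = 21700 J.

21700 J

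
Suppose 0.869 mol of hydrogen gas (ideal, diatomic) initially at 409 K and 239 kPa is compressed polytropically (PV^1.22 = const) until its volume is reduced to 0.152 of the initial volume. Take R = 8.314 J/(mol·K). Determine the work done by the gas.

V₁ = nRT₁/P₁ = 0.869×8.314×409/239 = 12.4 L.
Polytropic n=1.22: T₂ = T₁(V₁/V₂)^(n−1) = 409×(6.58)^0.22 = 619 K; P₂ = P₁(V₁/V₂)^n = 2380 kPa.
W = (P₁V₁−P₂V₂)/(n−1) = (239×12.4−2380×1.88)/0.22 = -6900 J.

-6900 J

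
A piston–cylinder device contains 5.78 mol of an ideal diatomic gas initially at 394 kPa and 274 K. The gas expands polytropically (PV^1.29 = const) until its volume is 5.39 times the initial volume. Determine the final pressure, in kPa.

44.8 kPa

V₁ = nRT₁/P₁ = 5.78×8.314×274/394 = 33.4 L.
Polytropic n=1.29: T₂ = T₁(V₁/V₂)^(n−1) = 274×(0.186)^0.29 = 168 K; P₂ = P₁(V₁/V₂)^n = 44.8 kPa.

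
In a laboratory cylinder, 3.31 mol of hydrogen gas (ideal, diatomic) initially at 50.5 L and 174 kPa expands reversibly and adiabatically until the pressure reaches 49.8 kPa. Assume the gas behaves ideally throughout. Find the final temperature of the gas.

223 K

T₁ = P₁V₁/(nR) = 174×50.5/(3.31×8.314) = 319 K.
Adiabatic: T₂/T₁ = (P₂/P₁)^((γ−1)/γ) ⇒ T₂ = 319×(0.286)^0.286 = 223 K; V₂ = 123 L.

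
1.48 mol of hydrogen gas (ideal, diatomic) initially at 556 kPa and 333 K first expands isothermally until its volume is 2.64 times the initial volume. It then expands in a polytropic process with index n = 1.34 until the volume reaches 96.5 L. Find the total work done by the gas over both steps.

9040 J

V₁ = nRT₁/P₁ = 1.48×8.314×333/556 = 7.37 L.
Step 1 — Isothermal: T stays 333 K; PV = const ⇒ V₂ = 19.5 L, P₂ = 211 kPa.
ΔU = 0 (ideal gas, T constant).
W = nRT ln(V₂/V₁) = 1.48×8.314×333×ln(2.64) = 3980 J.
Q = ΔU + W = 3980 J.
State after step 1: P = 211 kPa, V = 19.5 L, T = 333 K.
Step 2 — Polytropic n=1.34: T₂ = T₁(V₁/V₂)^(n−1) = 333×(0.202)^0.34 = 193 K; P₂ = P₁(V₁/V₂)^n = 24.6 kPa.
W = (P₁V₁−P₂V₂)/(n−1) = (211×19.5−24.6×96.5)/0.34 = 5060 J.
ΔU = nCvΔT = 1.48×20.8×(193−333) = -4300 J.
Q = ΔU + W = 759 J.
Net over both steps: W = 9040 J, Q = 4740 J, ΔU = -4300 J.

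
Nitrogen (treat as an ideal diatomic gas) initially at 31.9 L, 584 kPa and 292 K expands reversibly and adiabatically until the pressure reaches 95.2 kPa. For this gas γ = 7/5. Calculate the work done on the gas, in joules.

-18800 J

n = P₁V₁/(RT₁) = 584×31.9/(8.314×292) = 7.67 mol.
Adiabatic: T₂/T₁ = (P₂/P₁)^((γ−1)/γ) ⇒ T₂ = 292×(0.163)^0.286 = 174 K; V₂ = 117 L.
ΔU = nCvΔT = 7.67×20.8×(174−292) = -18800 J.
Q = 0 for an adiabatic process, so W = −ΔU = 18800 J.
Work done on the gas = −W_by = -18800 J.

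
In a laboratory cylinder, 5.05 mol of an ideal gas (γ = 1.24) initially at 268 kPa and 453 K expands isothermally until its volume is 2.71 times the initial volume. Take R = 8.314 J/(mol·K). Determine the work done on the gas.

-19000 J

V₁ = nRT₁/P₁ = 5.05×8.314×453/268 = 71.0 L.
Isothermal: T stays 453 K; PV = const ⇒ V₂ = 192 L, P₂ = 98.9 kPa.
W = nRT ln(V₂/V₁) = 5.05×8.314×453×ln(2.71) = 19000 J.
Work done on the gas = −W_by = -19000 J.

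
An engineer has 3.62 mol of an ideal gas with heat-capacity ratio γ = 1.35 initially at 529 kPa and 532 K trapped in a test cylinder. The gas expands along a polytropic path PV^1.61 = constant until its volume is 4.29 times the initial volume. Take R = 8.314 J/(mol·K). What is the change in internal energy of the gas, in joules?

-26900 J

V₁ = nRT₁/P₁ = 3.62×8.314×532/529 = 30.3 L.
Polytropic n=1.61: T₂ = T₁(V₁/V₂)^(n−1) = 532×(0.233)^0.61 = 219 K; P₂ = P₁(V₁/V₂)^n = 50.7 kPa.
For an ideal gas ΔU = nCvΔT with Cv = R/(γ−1) = 23.8 J/(mol·K).
ΔU = 3.62×23.8×(219−532) = -26900 J.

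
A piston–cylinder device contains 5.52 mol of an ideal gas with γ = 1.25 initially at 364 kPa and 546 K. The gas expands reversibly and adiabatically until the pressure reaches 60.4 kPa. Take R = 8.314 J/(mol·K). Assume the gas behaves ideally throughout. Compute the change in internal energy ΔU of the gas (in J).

V₁ = nRT₁/P₁ = 5.52×8.314×546/364 = 68.8 L.
Adiabatic: T₂/T₁ = (P₂/P₁)^((γ−1)/γ) ⇒ T₂ = 546×(0.166)^0.200 = 381 K; V₂ = 290 L.
For an ideal gas ΔU = nCvΔT with Cv = R/(γ−1) = 33.3 J/(mol·K).
ΔU = 5.52×33.3×(381−546) = -30200 J.

-30200 J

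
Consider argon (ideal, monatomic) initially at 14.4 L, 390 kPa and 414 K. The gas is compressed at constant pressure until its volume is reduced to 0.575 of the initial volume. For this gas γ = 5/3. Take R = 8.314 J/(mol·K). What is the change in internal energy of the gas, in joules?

-3580 J

n = P₁V₁/(RT₁) = 390×14.4/(8.314×414) = 1.63 mol.
Isobaric: P stays 390 kPa; V/T = const ⇒ T₂ = 238 K, V₂ = 8.28 L.
For an ideal gas ΔU = nCvΔT with Cv = (3/2)R = 12.5 J/(mol·K).
ΔU = 1.63×12.5×(238−414) = -3580 J.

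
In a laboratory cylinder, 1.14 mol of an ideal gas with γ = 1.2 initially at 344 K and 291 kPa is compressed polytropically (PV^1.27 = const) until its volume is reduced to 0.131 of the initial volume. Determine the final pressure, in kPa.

V₁ = nRT₁/P₁ = 1.14×8.314×344/291 = 11.2 L.
Polytropic n=1.27: T₂ = T₁(V₁/V₂)^(n−1) = 344×(7.63)^0.27 = 596 K; P₂ = P₁(V₁/V₂)^n = 3850 kPa.

3850 kPa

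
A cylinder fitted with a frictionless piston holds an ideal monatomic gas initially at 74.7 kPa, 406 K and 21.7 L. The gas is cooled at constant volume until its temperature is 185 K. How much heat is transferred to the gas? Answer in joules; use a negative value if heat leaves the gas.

n = P₁V₁/(RT₁) = 74.7×21.7/(8.314×406) = 0.480 mol.
Isochoric: V stays 21.7 L; P/T = const ⇒ T₂ = 185 K, P₂ = 34.0 kPa.
W = 0 (no volume change).
ΔU = nCvΔT = 0.480×12.5×(185−406) = -1320 J.
Q = ΔU = -1320 J.

-1320 J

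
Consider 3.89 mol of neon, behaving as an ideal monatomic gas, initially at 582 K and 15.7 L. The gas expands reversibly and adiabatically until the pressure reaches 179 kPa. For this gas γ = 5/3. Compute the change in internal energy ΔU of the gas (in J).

-15000 J

P₁ = nRT₁/V₁ = 3.89×8.314×582/15.7 = 1200 kPa.
Adiabatic: T₂/T₁ = (P₂/P₁)^((γ−1)/γ) ⇒ T₂ = 582×(0.149)^0.400 = 272 K; V₂ = 49.1 L.
For an ideal gas ΔU = nCvΔT with Cv = (3/2)R = 12.5 J/(mol·K).
ΔU = 3.89×12.5×(272−582) = -15000 J.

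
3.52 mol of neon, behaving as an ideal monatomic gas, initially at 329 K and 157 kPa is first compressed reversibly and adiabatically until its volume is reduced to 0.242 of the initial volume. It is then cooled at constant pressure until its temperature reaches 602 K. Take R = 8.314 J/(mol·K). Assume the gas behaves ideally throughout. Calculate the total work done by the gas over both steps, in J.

-29900 J

V₁ = nRT₁/P₁ = 3.52×8.314×329/157 = 61.3 L.
Step 1 — Adiabatic: TV^(γ−1) = const ⇒ T₂ = 329×(4.13)^0.667 = 847 K; PV^γ = const ⇒ P₂ = 1670 kPa.
ΔU = nCvΔT = 3.52×12.5×(847−329) = 22700 J.
Q = 0 for an adiabatic process, so W = −ΔU = -22700 J.
State after step 1: P = 1670 kPa, V = 14.8 L, T = 847 K.
Step 2 — Isobaric: P stays 1670 kPa; V/T = const ⇒ T₂ = 602 K, V₂ = 10.5 L.
W = PΔV = 1670×(10.5−14.8) kPa·L = -7180 J.
ΔU = nCvΔT = 3.52×12.5×(602−847) = -10800 J.
Q = ΔU + W = nCpΔT = -17900 J.
Net over both steps: W = -29900 J, Q = -17900 J, ΔU = 12000 J.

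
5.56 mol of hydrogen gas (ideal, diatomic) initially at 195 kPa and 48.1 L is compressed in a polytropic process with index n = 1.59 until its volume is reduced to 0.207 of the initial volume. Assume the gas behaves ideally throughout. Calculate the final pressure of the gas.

T₁ = P₁V₁/(nR) = 195×48.1/(5.56×8.314) = 203 K.
Polytropic n=1.59: T₂ = T₁(V₁/V₂)^(n−1) = 203×(4.83)^0.59 = 514 K; P₂ = P₁(V₁/V₂)^n = 2390 kPa.

2390 kPa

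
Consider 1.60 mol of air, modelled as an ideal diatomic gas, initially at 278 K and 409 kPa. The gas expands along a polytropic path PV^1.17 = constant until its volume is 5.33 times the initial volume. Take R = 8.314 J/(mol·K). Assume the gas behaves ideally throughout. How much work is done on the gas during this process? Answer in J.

V₁ = nRT₁/P₁ = 1.60×8.314×278/409 = 9.04 L.
Polytropic n=1.17: T₂ = T₁(V₁/V₂)^(n−1) = 278×(0.188)^0.17 = 209 K; P₂ = P₁(V₁/V₂)^n = 57.7 kPa.
W = (P₁V₁−P₂V₂)/(n−1) = (409×9.04−57.7×48.2)/0.17 = 5390 J.
Work done on the gas = −W_by = -5390 J.

-5390 J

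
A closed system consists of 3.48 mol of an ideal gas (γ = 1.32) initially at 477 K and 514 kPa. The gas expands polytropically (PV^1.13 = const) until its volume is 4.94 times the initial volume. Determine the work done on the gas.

V₁ = nRT₁/P₁ = 3.48×8.314×477/514 = 26.9 L.
Polytropic n=1.13: T₂ = T₁(V₁/V₂)^(n−1) = 477×(0.202)^0.13 = 388 K; P₂ = P₁(V₁/V₂)^n = 84.5 kPa.
W = (P₁V₁−P₂V₂)/(n−1) = (514×26.9−84.5×133)/0.13 = 19900 J.
Work done on the gas = −W_by = -19900 J.

-19900 J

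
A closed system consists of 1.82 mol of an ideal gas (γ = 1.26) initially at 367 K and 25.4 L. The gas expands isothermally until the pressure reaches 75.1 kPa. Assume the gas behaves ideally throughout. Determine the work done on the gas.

-5930 J

P₁ = nRT₁/V₁ = 1.82×8.314×367/25.4 = 219 kPa.
Isothermal: T stays 367 K; PV = const ⇒ V₂ = 73.9 L, P₂ = 75.1 kPa.
W = nRT ln(V₂/V₁) = 1.82×8.314×367×ln(2.91) = 5930 J.
Work done on the gas = −W_by = -5930 J.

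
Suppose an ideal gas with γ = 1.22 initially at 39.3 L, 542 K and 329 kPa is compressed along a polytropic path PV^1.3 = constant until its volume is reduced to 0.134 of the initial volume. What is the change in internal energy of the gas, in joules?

n = P₁V₁/(RT₁) = 329×39.3/(8.314×542) = 2.87 mol.
Polytropic n=1.3: T₂ = T₁(V₁/V₂)^(n−1) = 542×(7.46)^0.30 = 991 K; P₂ = P₁(V₁/V₂)^n = 4490 kPa.
For an ideal gas ΔU = nCvΔT with Cv = R/(γ−1) = 37.8 J/(mol·K).
ΔU = 2.87×37.8×(991−542) = 48600 J.

48600 J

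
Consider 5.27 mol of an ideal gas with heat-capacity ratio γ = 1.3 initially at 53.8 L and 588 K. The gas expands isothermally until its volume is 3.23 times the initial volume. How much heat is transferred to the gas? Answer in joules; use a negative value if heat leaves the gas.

P₁ = nRT₁/V₁ = 5.27×8.314×588/53.8 = 479 kPa.
Isothermal: T stays 588 K; PV = const ⇒ V₂ = 174 L, P₂ = 148 kPa.
ΔU = 0 (ideal gas, T constant).
W = nRT ln(V₂/V₁) = 5.27×8.314×588×ln(3.23) = 30200 J.
Q = ΔU + W = 30200 J.

30200 J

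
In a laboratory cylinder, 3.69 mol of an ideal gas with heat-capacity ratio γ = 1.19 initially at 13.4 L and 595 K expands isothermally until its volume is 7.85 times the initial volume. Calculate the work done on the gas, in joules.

-37600 J

P₁ = nRT₁/V₁ = 3.69×8.314×595/13.4 = 1360 kPa.
Isothermal: T stays 595 K; PV = const ⇒ V₂ = 105 L, P₂ = 174 kPa.
W = nRT ln(V₂/V₁) = 3.69×8.314×595×ln(7.85) = 37600 J.
Work done on the gas = −W_by = -37600 J.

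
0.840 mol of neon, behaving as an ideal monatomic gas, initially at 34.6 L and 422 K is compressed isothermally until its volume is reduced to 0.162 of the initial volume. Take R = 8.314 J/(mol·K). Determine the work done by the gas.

P₁ = nRT₁/V₁ = 0.840×8.314×422/34.6 = 85.2 kPa.
Isothermal: T stays 422 K; PV = const ⇒ V₂ = 5.61 L, P₂ = 526 kPa.
W = nRT ln(V₂/V₁) = 0.840×8.314×422×ln(0.162) = -5360 J.

-5360 J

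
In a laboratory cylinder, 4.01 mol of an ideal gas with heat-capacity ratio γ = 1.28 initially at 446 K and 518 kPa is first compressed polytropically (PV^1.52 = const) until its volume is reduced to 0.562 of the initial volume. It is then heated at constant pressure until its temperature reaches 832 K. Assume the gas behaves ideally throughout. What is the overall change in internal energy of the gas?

V₁ = nRT₁/P₁ = 4.01×8.314×446/518 = 28.7 L.
Step 1 — Polytropic n=1.52: T₂ = T₁(V₁/V₂)^(n−1) = 446×(1.78)^0.52 = 602 K; P₂ = P₁(V₁/V₂)^n = 1240 kPa.
W = (P₁V₁−P₂V₂)/(n−1) = (518×28.7−1240×16.1)/0.52 = -9990 J.
ΔU = nCvΔT = 4.01×29.7×(602−446) = 18600 J.
Q = ΔU + W = 8560 J.
State after step 1: P = 1240 kPa, V = 16.1 L, T = 602 K.
Step 2 — Isobaric: P stays 1240 kPa; V/T = const ⇒ T₂ = 832 K, V₂ = 22.3 L.
W = PΔV = 1240×(22.3−16.1) kPa·L = 7670 J.
ΔU = nCvΔT = 4.01×29.7×(832−602) = 27400 J.
Q = ΔU + W = nCpΔT = 35100 J.
Net over both steps: W = -2320 J, Q = 43600 J, ΔU = 46000 J.

46000 J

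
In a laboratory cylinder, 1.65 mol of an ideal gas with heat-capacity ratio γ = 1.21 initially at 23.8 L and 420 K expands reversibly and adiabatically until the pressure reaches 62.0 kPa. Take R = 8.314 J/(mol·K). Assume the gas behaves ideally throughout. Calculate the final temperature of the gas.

P₁ = nRT₁/V₁ = 1.65×8.314×420/23.8 = 242 kPa.
Adiabatic: T₂/T₁ = (P₂/P₁)^((γ−1)/γ) ⇒ T₂ = 420×(0.256)^0.174 = 332 K; V₂ = 73.4 L.

332 K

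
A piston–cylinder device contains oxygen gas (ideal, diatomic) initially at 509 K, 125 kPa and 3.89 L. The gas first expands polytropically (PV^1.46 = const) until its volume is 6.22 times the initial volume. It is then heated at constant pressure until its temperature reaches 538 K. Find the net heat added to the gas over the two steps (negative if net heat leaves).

n = P₁V₁/(RT₁) = 125×3.89/(8.314×509) = 0.115 mol.
Step 1 — Polytropic n=1.46: T₂ = T₁(V₁/V₂)^(n−1) = 509×(0.161)^0.46 = 220 K; P₂ = P₁(V₁/V₂)^n = 8.67 kPa.
W = (P₁V₁−P₂V₂)/(n−1) = (125×3.89−8.67×24.2)/0.46 = 601 J.
ΔU = nCvΔT = 0.115×20.8×(220−509) = -691 J.
Q = ΔU + W = -90.2 J.
State after step 1: P = 8.67 kPa, V = 24.2 L, T = 220 K.
Step 2 — Isobaric: P stays 8.67 kPa; V/T = const ⇒ T₂ = 538 K, V₂ = 59.3 L.
W = PΔV = 8.67×(59.3−24.2) kPa·L = 304 J.
ΔU = nCvΔT = 0.115×20.8×(538−220) = 760 J.
Q = ΔU + W = nCpΔT = 1060 J.
Net over both steps: W = 905 J, Q = 975 J, ΔU = 69.3 J.

975 J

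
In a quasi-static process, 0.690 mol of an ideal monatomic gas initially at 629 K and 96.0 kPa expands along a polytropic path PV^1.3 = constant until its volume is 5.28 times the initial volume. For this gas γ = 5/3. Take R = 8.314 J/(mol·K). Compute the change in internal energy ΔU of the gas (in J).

V₁ = nRT₁/P₁ = 0.690×8.314×629/96.0 = 37.6 L.
Polytropic n=1.3: T₂ = T₁(V₁/V₂)^(n−1) = 629×(0.189)^0.30 = 382 K; P₂ = P₁(V₁/V₂)^n = 11.0 kPa.
For an ideal gas ΔU = nCvΔT with Cv = (3/2)R = 12.5 J/(mol·K).
ΔU = 0.690×12.5×(382−629) = -2130 J.

-2130 J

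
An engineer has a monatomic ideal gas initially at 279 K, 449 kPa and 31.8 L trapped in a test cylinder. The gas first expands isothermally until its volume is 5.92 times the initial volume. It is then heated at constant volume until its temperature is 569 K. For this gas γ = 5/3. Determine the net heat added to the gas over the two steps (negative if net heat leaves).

47700 J

n = P₁V₁/(RT₁) = 449×31.8/(8.314×279) = 6.16 mol.
Step 1 — Isothermal: T stays 279 K; PV = const ⇒ V₂ = 188 L, P₂ = 75.8 kPa.
ΔU = 0 (ideal gas, T constant).
W = nRT ln(V₂/V₁) = 6.16×8.314×279×ln(5.92) = 25400 J.
Q = ΔU + W = 25400 J.
State after step 1: P = 75.8 kPa, V = 188 L, T = 279 K.
Step 2 — Isochoric: V stays 188 L; P/T = const ⇒ T₂ = 569 K, P₂ = 155 kPa.
W = 0 (no volume change).
ΔU = nCvΔT = 6.16×12.5×(569−279) = 22300 J.
Q = ΔU = 22300 J.
Net over both steps: W = 25400 J, Q = 47700 J, ΔU = 22300 J.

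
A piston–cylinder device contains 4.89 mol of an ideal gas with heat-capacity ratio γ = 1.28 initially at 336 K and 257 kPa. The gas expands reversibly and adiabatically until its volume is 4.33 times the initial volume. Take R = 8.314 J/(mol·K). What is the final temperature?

223 K

V₁ = nRT₁/P₁ = 4.89×8.314×336/257 = 53.2 L.
Adiabatic: TV^(γ−1) = const ⇒ T₂ = 336×(0.231)^0.280 = 223 K; PV^γ = const ⇒ P₂ = 39.4 kPa.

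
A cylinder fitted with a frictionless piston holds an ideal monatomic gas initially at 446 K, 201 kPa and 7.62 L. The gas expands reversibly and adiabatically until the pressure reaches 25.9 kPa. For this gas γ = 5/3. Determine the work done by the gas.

1290 J

n = P₁V₁/(RT₁) = 201×7.62/(8.314×446) = 0.413 mol.
Adiabatic: T₂/T₁ = (P₂/P₁)^((γ−1)/γ) ⇒ T₂ = 446×(0.129)^0.400 = 197 K; V₂ = 26.1 L.
ΔU = nCvΔT = 0.413×12.5×(197−446) = -1290 J.
Q = 0 for an adiabatic process, so W = −ΔU = 1290 J.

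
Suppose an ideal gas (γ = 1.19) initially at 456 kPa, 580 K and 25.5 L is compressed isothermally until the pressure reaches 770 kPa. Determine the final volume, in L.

15.1 L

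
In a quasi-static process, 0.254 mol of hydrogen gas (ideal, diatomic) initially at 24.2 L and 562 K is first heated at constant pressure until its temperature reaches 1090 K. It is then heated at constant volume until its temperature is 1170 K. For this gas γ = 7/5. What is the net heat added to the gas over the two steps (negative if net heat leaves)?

P₁ = nRT₁/V₁ = 0.254×8.314×562/24.2 = 49.0 kPa.
Step 1 — Isobaric: P stays 49.0 kPa; V/T = const ⇒ T₂ = 1090 K, V₂ = 46.9 L.
W = PΔV = 49.0×(46.9−24.2) kPa·L = 1120 J.
ΔU = nCvΔT = 0.254×20.8×(1090−562) = 2790 J.
Q = ΔU + W = nCpΔT = 3900 J.
State after step 1: P = 49.0 kPa, V = 46.9 L, T = 1090 K.
Step 2 — Isochoric: V stays 46.9 L; P/T = const ⇒ T₂ = 1170 K, P₂ = 52.6 kPa.
W = 0 (no volume change).
ΔU = nCvΔT = 0.254×20.8×(1170−1090) = 422 J.
Q = ΔU = 422 J.
Net over both steps: W = 1120 J, Q = 4320 J, ΔU = 3210 J.

4320 J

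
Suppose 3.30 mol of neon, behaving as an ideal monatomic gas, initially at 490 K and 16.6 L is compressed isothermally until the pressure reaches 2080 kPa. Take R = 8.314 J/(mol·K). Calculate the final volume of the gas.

6.46 L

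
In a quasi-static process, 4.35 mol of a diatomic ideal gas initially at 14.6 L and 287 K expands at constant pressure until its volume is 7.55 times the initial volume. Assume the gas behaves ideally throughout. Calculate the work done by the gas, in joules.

P₁ = nRT₁/V₁ = 4.35×8.314×287/14.6 = 711 kPa.
Isobaric: P stays 711 kPa; V/T = const ⇒ T₂ = 2170 K, V₂ = 110 L.
W = PΔV = 711×(110−14.6) kPa·L = 68000 J.

68000 J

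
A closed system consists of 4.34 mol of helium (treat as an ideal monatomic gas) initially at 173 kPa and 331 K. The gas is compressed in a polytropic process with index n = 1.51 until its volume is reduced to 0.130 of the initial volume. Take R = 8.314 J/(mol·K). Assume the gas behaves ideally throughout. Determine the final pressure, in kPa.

3770 kPa

V₁ = nRT₁/P₁ = 4.34×8.314×331/173 = 69.0 L.
Polytropic n=1.51: T₂ = T₁(V₁/V₂)^(n−1) = 331×(7.69)^0.51 = 937 K; P₂ = P₁(V₁/V₂)^n = 3770 kPa.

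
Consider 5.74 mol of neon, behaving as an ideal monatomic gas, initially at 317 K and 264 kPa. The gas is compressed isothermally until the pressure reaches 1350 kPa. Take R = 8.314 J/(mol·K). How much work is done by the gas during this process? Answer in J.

V₁ = nRT₁/P₁ = 5.74×8.314×317/264 = 57.3 L.
Isothermal: T stays 317 K; PV = const ⇒ V₂ = 11.2 L, P₂ = 1350 kPa.
W = nRT ln(V₂/V₁) = 5.74×8.314×317×ln(0.196) = -24700 J.

-24700 J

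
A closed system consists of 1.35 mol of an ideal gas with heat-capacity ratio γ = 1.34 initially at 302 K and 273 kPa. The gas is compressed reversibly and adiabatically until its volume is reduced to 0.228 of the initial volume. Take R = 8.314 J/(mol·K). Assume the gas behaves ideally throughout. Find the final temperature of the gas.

V₁ = nRT₁/P₁ = 1.35×8.314×302/273 = 12.4 L.
Adiabatic: TV^(γ−1) = const ⇒ T₂ = 302×(4.39)^0.340 = 499 K; PV^γ = const ⇒ P₂ = 1980 kPa.

499 K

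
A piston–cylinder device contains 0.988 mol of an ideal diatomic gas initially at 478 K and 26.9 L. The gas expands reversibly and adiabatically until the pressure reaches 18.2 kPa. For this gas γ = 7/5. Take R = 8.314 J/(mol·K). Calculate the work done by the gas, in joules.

4400 J

P₁ = nRT₁/V₁ = 0.988×8.314×478/26.9 = 146 kPa.
Adiabatic: T₂/T₁ = (P₂/P₁)^((γ−1)/γ) ⇒ T₂ = 478×(0.125)^0.286 = 264 K; V₂ = 119 L.
ΔU = nCvΔT = 0.988×20.8×(264−478) = -4400 J.
Q = 0 for an adiabatic process, so W = −ΔU = 4400 J.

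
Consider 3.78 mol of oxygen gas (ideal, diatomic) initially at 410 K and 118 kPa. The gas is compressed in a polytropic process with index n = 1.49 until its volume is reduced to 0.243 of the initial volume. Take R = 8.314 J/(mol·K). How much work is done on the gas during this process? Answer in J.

26300 J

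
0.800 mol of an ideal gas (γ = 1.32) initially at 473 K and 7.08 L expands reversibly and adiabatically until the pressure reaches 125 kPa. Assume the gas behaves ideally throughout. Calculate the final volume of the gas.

18.5 L

P₁ = nRT₁/V₁ = 0.800×8.314×473/7.08 = 444 kPa.
Adiabatic: T₂/T₁ = (P₂/P₁)^((γ−1)/γ) ⇒ T₂ = 473×(0.281)^0.242 = 348 K; V₂ = 18.5 L.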